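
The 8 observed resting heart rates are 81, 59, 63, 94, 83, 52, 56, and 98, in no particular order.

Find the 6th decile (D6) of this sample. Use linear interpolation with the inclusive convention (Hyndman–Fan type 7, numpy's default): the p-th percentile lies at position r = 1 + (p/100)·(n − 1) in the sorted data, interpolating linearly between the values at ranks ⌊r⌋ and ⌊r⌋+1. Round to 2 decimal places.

Sorted: 52, 56, 59, 63, 81, 83, 94, 98.
n = 8.
r = 1 + (60/100)·(8 − 1) = 1 + 4.2 = 5.2.
Rank 5 is 81 and rank 6 is 83.
Interpolate: 81 + 0.2·(83 − 81) = 81 + 0.2·2 = 81.4.

81.40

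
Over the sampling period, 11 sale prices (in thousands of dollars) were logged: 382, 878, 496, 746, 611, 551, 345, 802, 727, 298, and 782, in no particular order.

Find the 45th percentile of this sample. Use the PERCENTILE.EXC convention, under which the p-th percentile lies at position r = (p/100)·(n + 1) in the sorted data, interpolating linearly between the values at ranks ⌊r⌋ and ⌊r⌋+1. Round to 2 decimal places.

575.00

Sorted: 298, 345, 382, 496, 551, 611, 727, 746, 782, 802, 878.
n = 11.
r = (45/100)·(11 + 1) = 5.4.
Rank 5 is 551 and rank 6 is 611.
Interpolate: 551 + 0.4·(611 − 551) = 551 + 0.4·60 = 575.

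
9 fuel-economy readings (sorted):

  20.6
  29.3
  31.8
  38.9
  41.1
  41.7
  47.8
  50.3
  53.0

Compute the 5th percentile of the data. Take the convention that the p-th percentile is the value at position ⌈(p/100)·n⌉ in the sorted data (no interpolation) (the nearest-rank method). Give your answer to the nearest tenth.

n = 9.
Position = ⌈5/100 · 9⌉ = ⌈0.45⌉ = 1.
The value at rank 1 is 20.6.

20.6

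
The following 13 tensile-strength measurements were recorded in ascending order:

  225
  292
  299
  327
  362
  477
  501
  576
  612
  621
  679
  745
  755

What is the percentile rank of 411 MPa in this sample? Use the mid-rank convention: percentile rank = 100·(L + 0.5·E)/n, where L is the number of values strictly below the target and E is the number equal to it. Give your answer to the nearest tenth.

Count below 411: L = 5; count equal: E = 0; n = 13.
Percentile rank = 100·(5 + 0.5·0)/13 = 100·5/13 = 38.46.

38.5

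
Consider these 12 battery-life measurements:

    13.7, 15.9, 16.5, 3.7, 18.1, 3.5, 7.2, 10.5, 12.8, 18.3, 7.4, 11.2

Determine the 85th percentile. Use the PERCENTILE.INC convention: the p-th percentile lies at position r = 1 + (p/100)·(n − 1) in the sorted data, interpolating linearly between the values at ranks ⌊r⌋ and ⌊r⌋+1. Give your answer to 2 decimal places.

17.06

Sorted: 3.5, 3.7, 7.2, 7.4, 10.5, 11.2, 12.8, 13.7, 15.9, 16.5, 18.1, 18.3.
n = 12.
r = 1 + (85/100)·(12 − 1) = 1 + 9.35 = 10.35.
Rank 10 is 16.5 and rank 11 is 18.1.
Interpolate: 16.5 + 0.35·(18.1 − 16.5) = 16.5 + 0.35·1.6 = 17.06.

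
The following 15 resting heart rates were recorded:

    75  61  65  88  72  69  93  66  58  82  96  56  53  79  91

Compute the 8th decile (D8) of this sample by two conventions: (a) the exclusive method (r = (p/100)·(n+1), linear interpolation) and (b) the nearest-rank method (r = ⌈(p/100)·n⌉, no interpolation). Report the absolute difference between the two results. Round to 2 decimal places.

2.40

Sorted: 53, 56, 58, 61, 65, 66, 69, 72, 75, 79, 82, 88, 91, 93, 96.
n = 15.
(a) r = 12.8; between ranks 12 (88) and 13 (91): 90.4.
(b) the nearest-rank method: rank 12 → 88.
|90.4 − 88| = 2.4.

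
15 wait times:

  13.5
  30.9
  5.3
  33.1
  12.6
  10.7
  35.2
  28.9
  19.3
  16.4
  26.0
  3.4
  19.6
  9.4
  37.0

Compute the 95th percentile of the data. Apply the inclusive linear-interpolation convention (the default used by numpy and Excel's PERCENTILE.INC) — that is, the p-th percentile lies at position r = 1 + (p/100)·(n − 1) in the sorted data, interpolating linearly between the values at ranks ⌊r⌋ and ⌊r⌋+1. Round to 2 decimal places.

35.74

Sorted: 3.4, 5.3, 9.4, 10.7, 12.6, 13.5, 16.4, 19.3, 19.6, 26.0, 28.9, 30.9, 33.1, 35.2, 37.0.
n = 15.
r = 1 + (95/100)·(15 − 1) = 1 + 13.3 = 14.3.
Rank 14 is 35.2 and rank 15 is 37.0.
Interpolate: 35.2 + 0.3·(37.0 − 35.2) = 35.2 + 0.3·1.8 = 35.74.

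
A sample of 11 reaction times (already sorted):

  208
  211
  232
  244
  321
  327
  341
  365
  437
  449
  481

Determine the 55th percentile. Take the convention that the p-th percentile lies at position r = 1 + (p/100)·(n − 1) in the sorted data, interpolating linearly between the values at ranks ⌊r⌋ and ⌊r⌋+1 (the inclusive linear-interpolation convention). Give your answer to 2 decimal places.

n = 11.
r = 1 + (55/100)·(11 − 1) = 1 + 5.5 = 6.5.
Rank 6 is 327 and rank 7 is 341.
Interpolate: 327 + 0.5·(341 − 327) = 327 + 0.5·14 = 334.

334.00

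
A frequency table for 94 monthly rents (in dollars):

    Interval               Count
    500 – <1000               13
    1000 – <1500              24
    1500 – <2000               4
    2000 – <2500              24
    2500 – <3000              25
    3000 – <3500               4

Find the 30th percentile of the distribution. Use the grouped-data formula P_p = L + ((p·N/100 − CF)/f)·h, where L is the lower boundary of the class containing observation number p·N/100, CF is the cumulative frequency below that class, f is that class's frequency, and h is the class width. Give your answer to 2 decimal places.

N = 94; target position k = 30/100 · 94 = 28.2.
Cumulative frequencies: 13, 37, 41, 65, 90, 94.
Observation 28.2 falls in the class 1000 – <1500.
L = 1000, CF = 13, f = 24, h = 500.
P30 = 1000 + ((28.2 − 13)/24)·500 = 1000 + 316.667 = 1316.67.

1316.67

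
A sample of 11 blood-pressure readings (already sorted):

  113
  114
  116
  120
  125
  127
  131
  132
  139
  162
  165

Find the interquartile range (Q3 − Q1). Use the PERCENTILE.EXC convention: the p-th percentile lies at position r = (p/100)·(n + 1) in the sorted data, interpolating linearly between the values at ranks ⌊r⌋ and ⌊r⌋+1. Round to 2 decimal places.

n = 11.
P25: r = 3 (integer) → 116.
P75: r = 9 (integer) → 139.
Difference: 139 − 116 = 23.

23.00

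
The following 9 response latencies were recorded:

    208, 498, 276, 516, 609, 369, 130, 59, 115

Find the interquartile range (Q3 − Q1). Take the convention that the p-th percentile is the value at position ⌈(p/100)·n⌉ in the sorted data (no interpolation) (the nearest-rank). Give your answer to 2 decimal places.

Sorted: 59, 115, 130, 208, 276, 369, 498, 516, 609.
n = 9.
P25: rank ⌈25/100·9⌉ = 3 → 130.
P75: rank ⌈75/100·9⌉ = 7 → 498.
Difference: 498 − 130 = 368.

368.00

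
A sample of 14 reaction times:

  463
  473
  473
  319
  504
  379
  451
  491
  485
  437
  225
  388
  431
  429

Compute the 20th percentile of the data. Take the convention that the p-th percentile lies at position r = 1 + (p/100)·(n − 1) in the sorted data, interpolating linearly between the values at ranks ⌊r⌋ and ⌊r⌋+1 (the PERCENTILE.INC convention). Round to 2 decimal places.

384.40

Sorted: 225, 319, 379, 388, 429, 431, 437, 451, 463, 473, 473, 485, 491, 504.
n = 14.
r = 1 + (20/100)·(14 − 1) = 1 + 2.6 = 3.6.
Rank 3 is 379 and rank 4 is 388.
Interpolate: 379 + 0.6·(388 − 379) = 379 + 0.6·9 = 384.4.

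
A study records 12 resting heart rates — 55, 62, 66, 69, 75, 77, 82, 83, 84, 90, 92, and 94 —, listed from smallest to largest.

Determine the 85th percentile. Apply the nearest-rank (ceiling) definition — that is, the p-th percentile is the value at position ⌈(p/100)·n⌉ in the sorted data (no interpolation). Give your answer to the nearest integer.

92

n = 12.
Position = ⌈85/100 · 12⌉ = ⌈10.2⌉ = 11.
The value at rank 11 is 92.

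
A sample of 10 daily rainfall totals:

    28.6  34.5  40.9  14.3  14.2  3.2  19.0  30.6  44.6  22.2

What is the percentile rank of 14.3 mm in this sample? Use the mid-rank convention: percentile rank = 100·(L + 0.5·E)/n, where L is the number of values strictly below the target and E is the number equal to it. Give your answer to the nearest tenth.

Sorted: 3.2, 14.2, 14.3, 19.0, 22.2, 28.6, 30.6, 34.5, 40.9, 44.6.
Count below 14.3: L = 2; count equal: E = 1; n = 10.
Percentile rank = 100·(2 + 0.5·1)/10 = 100·2.5/10 = 25.

25.0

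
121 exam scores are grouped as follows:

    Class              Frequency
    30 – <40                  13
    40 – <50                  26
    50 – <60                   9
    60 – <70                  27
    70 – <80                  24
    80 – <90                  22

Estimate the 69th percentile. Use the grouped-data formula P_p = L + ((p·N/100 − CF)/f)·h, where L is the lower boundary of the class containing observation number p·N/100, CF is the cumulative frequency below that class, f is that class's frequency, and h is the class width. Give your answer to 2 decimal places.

73.54

N = 121; target position k = 69/100 · 121 = 83.49.
Cumulative frequencies: 13, 39, 48, 75, 99, 121.
Observation 83.49 falls in the class 70 – <80.
L = 70, CF = 75, f = 24, h = 10.
P69 = 70 + ((83.49 − 75)/24)·10 = 70 + 3.5375 = 73.5375.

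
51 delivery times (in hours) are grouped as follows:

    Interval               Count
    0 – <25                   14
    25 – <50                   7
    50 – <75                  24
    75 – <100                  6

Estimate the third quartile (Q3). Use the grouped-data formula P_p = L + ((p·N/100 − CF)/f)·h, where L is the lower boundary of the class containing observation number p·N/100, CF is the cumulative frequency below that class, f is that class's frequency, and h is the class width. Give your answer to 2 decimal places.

67.97

N = 51; target position k = 75/100 · 51 = 38.25.
Cumulative frequencies: 14, 21, 45, 51.
Observation 38.25 falls in the class 50 – <75.
L = 50, CF = 21, f = 24, h = 25.
P75 = 50 + ((38.25 − 21)/24)·25 = 50 + 17.9688 = 67.9688.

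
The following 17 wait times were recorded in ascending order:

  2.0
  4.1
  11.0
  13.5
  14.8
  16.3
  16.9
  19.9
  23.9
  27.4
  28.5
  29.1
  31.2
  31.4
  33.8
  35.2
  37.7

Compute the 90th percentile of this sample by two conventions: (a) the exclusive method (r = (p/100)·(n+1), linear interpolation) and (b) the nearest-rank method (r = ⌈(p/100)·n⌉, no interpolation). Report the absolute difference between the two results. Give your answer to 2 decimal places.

n = 17.
(a) r = 16.2; between ranks 16 (35.2) and 17 (37.7): 35.7.
(b) the nearest-rank method: rank 16 → 35.2.
|35.7 − 35.2| = 0.5.

0.50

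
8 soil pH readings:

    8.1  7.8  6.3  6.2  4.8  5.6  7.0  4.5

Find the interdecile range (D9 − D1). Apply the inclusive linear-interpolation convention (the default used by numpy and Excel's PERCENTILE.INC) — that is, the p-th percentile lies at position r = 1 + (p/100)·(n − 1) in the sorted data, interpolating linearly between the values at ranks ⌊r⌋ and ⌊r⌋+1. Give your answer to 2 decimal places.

Sorted: 4.5, 4.8, 5.6, 6.2, 6.3, 7.0, 7.8, 8.1.
n = 8.
P10: r = 1.7; ranks 1–2 are 4.5, 4.8; interpolating gives 4.71.
P90: r = 7.3; ranks 7–8 are 7.8, 8.1; interpolating gives 7.89.
Difference: 7.89 − 4.71 = 3.18.

3.18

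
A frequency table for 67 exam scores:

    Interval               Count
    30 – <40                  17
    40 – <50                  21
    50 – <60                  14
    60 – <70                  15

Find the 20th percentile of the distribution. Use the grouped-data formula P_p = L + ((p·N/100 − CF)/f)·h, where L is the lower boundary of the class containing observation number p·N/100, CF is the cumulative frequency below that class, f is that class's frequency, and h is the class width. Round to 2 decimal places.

37.88

N = 67; target position k = 20/100 · 67 = 13.4.
Cumulative frequencies: 17, 38, 52, 67.
Observation 13.4 falls in the class 30 – <40.
L = 30, CF = 0, f = 17, h = 10.
P20 = 30 + ((13.4 − 0)/17)·10 = 30 + 7.88235 = 37.8824.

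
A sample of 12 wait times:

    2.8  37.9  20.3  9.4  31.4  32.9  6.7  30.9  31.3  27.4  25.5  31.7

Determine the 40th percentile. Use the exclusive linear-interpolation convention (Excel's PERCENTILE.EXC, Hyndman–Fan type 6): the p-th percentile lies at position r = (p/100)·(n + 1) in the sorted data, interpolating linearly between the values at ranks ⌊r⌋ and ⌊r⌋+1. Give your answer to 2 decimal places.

25.88

Sorted: 2.8, 6.7, 9.4, 20.3, 25.5, 27.4, 30.9, 31.3, 31.4, 31.7, 32.9, 37.9.
n = 12.
r = (40/100)·(12 + 1) = 5.2.
Rank 5 is 25.5 and rank 6 is 27.4.
Interpolate: 25.5 + 0.2·(27.4 − 25.5) = 25.5 + 0.2·1.9 = 25.88.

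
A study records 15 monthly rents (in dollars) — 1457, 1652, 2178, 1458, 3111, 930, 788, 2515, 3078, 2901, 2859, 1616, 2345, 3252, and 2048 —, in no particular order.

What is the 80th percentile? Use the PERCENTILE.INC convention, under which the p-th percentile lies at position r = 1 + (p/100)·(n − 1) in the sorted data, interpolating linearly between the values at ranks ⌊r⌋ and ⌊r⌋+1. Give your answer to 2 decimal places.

2936.40

Sorted: 788, 930, 1457, 1458, 1616, 1652, 2048, 2178, 2345, 2515, 2859, 2901, 3078, 3111, 3252.
n = 15.
r = 1 + (80/100)·(15 − 1) = 1 + 11.2 = 12.2.
Rank 12 is 2901 and rank 13 is 3078.
Interpolate: 2901 + 0.2·(3078 − 2901) = 2901 + 0.2·177 = 2936.4.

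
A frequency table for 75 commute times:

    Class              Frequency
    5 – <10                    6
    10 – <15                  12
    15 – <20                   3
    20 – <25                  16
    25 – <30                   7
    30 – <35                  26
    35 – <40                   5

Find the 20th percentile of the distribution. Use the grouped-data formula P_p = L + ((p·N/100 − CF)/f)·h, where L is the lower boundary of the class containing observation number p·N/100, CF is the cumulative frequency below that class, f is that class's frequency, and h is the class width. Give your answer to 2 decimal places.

N = 75; target position k = 20/100 · 75 = 15.
Cumulative frequencies: 6, 18, 21, 37, 44, 70, 75.
Observation 15 falls in the class 10 – <15.
L = 10, CF = 6, f = 12, h = 5.
P20 = 10 + ((15 − 6)/12)·5 = 10 + 3.75 = 13.75.

13.75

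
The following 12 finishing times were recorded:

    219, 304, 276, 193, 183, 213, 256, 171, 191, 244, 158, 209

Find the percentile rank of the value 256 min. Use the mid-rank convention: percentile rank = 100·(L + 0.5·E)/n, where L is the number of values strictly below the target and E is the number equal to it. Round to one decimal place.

Sorted: 158, 171, 183, 191, 193, 209, 213, 219, 244, 256, 276, 304.
Count below 256: L = 9; count equal: E = 1; n = 12.
Percentile rank = 100·(9 + 0.5·1)/12 = 100·9.5/12 = 79.17.

79.2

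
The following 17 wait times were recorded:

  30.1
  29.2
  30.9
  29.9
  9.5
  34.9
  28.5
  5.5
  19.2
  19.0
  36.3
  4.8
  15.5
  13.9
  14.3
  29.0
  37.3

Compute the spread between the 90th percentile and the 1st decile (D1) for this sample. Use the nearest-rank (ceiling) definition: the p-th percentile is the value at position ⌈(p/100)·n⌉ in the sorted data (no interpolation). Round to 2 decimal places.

Sorted: 4.8, 5.5, 9.5, 13.9, 14.3, 15.5, 19.0, 19.2, 28.5, 29.0, 29.2, 29.9, 30.1, 30.9, 34.9, 36.3, 37.3.
n = 17.
P10: rank ⌈10/100·17⌉ = 2 → 5.5.
P90: rank ⌈90/100·17⌉ = 16 → 36.3.
Difference: 36.3 − 5.5 = 30.8.

30.80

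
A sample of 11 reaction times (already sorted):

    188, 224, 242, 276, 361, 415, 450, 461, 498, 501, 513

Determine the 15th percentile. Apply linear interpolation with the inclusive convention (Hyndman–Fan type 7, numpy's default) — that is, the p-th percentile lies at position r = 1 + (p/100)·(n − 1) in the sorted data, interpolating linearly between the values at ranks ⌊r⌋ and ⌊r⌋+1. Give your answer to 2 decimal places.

n = 11.
r = 1 + (15/100)·(11 − 1) = 1 + 1.5 = 2.5.
Rank 2 is 224 and rank 3 is 242.
Interpolate: 224 + 0.5·(242 − 224) = 224 + 0.5·18 = 233.

233.00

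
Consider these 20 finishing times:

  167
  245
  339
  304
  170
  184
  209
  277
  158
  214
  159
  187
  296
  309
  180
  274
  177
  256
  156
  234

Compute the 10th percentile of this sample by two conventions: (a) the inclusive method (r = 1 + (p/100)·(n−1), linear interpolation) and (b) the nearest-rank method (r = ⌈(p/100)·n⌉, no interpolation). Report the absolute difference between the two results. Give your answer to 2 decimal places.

Sorted: 156, 158, 159, 167, 170, 177, 180, 184, 187, 209, 214, 234, 245, 256, 274, 277, 296, 304, 309, 339.
n = 20.
(a) r = 2.9; between ranks 2 (158) and 3 (159): 158.9.
(b) the nearest-rank method: rank 2 → 158.
|158.9 − 158| = 0.9.

0.90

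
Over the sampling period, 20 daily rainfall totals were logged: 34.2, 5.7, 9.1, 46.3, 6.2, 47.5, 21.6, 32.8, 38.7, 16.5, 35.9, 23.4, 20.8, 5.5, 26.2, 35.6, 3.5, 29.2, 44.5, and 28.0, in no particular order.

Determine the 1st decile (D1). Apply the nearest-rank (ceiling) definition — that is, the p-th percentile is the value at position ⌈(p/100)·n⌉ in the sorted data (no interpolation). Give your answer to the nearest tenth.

5.5

Sorted: 3.5, 5.5, 5.7, 6.2, 9.1, 16.5, 20.8, 21.6, 23.4, 26.2, 28.0, 29.2, 32.8, 34.2, 35.6, 35.9, 38.7, 44.5, 46.3, 47.5.
n = 20.
Position = ⌈10/100 · 20⌉ = ⌈2⌉ = 2.
The value at rank 2 is 5.5.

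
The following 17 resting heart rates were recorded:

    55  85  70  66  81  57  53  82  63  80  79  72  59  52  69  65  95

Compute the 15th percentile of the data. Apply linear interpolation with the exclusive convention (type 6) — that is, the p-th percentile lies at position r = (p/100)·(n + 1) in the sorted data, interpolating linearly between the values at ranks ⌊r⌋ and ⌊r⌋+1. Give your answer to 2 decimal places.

Sorted: 52, 53, 55, 57, 59, 63, 65, 66, 69, 70, 72, 79, 80, 81, 82, 85, 95.
n = 17.
r = (15/100)·(17 + 1) = 2.7.
Rank 2 is 53 and rank 3 is 55.
Interpolate: 53 + 0.7·(55 − 53) = 53 + 0.7·2 = 54.4.

54.40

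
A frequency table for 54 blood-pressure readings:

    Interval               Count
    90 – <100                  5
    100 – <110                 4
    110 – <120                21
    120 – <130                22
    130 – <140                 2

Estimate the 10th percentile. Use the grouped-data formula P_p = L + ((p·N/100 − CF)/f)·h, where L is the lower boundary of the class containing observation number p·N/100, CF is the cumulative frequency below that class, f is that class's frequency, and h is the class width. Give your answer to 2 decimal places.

N = 54; target position k = 10/100 · 54 = 5.4.
Cumulative frequencies: 5, 9, 30, 52, 54.
Observation 5.4 falls in the class 100 – <110.
L = 100, CF = 5, f = 4, h = 10.
P10 = 100 + ((5.4 − 5)/4)·10 = 100 + 1 = 101.

101.00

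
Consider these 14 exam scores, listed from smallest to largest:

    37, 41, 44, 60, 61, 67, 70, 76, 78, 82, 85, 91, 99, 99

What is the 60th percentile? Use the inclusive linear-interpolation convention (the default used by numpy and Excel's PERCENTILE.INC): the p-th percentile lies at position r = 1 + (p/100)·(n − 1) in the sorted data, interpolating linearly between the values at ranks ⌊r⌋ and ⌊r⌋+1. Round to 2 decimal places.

77.60

n = 14.
r = 1 + (60/100)·(14 − 1) = 1 + 7.8 = 8.8.
Rank 8 is 76 and rank 9 is 78.
Interpolate: 76 + 0.8·(78 − 76) = 76 + 0.8·2 = 77.6.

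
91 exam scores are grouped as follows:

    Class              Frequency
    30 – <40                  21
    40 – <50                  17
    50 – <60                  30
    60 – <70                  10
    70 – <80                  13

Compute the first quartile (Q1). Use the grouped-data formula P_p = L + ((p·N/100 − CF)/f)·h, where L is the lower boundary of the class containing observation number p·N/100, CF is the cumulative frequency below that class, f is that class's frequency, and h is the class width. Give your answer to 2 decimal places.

41.03

N = 91; target position k = 25/100 · 91 = 22.75.
Cumulative frequencies: 21, 38, 68, 78, 91.
Observation 22.75 falls in the class 40 – <50.
L = 40, CF = 21, f = 17, h = 10.
P25 = 40 + ((22.75 − 21)/17)·10 = 40 + 1.02941 = 41.0294.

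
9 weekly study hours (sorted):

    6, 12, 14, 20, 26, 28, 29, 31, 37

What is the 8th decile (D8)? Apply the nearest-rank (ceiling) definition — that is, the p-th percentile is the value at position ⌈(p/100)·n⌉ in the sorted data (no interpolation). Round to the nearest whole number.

31

n = 9.
Position = ⌈80/100 · 9⌉ = ⌈7.2⌉ = 8.
The value at rank 8 is 31.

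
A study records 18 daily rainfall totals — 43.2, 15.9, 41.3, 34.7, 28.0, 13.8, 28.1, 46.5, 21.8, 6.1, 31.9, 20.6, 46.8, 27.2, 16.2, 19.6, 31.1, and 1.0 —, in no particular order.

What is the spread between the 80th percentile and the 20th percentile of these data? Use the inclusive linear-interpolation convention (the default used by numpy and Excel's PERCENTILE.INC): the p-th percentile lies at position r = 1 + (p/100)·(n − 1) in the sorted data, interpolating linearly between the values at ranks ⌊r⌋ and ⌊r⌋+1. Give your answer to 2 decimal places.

Sorted: 1.0, 6.1, 13.8, 15.9, 16.2, 19.6, 20.6, 21.8, 27.2, 28.0, 28.1, 31.1, 31.9, 34.7, 41.3, 43.2, 46.5, 46.8.
n = 18.
P20: r = 4.4; ranks 4–5 are 15.9, 16.2; interpolating gives 16.02.
P80: r = 14.6; ranks 14–15 are 34.7, 41.3; interpolating gives 38.66.
Difference: 38.66 − 16.02 = 22.64.

22.64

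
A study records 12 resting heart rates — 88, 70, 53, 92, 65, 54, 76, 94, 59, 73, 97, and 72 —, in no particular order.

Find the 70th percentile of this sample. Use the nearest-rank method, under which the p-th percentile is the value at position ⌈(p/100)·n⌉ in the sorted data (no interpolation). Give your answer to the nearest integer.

Sorted: 53, 54, 59, 65, 70, 72, 73, 76, 88, 92, 94, 97.
n = 12.
Position = ⌈70/100 · 12⌉ = ⌈8.4⌉ = 9.
The value at rank 9 is 88.

88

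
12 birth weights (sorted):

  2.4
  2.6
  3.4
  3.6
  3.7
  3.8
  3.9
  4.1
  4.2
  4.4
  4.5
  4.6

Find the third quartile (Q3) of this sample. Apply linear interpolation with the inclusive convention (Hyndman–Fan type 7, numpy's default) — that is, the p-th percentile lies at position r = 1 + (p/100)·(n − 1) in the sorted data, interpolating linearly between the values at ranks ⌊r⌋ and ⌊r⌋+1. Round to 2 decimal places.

4.25

n = 12.
r = 1 + (75/100)·(12 − 1) = 1 + 8.25 = 9.25.
Rank 9 is 4.2 and rank 10 is 4.4.
Interpolate: 4.2 + 0.25·(4.4 − 4.2) = 4.2 + 0.25·0.2 = 4.25.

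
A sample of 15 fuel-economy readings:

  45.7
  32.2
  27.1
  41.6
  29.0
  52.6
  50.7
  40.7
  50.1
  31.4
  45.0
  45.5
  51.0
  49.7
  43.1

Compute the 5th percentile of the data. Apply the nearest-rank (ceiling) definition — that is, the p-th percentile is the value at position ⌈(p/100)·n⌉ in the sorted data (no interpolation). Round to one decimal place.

Sorted: 27.1, 29.0, 31.4, 32.2, 40.7, 41.6, 43.1, 45.0, 45.5, 45.7, 49.7, 50.1, 50.7, 51.0, 52.6.
n = 15.
Position = ⌈5/100 · 15⌉ = ⌈0.75⌉ = 1.
The value at rank 1 is 27.1.

27.1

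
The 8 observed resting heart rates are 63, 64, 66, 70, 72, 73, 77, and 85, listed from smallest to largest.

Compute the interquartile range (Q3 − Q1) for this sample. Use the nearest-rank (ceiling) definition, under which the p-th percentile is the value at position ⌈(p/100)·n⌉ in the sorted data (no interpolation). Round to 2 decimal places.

9.00

n = 8.
P25: rank ⌈25/100·8⌉ = 2 → 64.
P75: rank ⌈75/100·8⌉ = 6 → 73.
Difference: 73 − 64 = 9.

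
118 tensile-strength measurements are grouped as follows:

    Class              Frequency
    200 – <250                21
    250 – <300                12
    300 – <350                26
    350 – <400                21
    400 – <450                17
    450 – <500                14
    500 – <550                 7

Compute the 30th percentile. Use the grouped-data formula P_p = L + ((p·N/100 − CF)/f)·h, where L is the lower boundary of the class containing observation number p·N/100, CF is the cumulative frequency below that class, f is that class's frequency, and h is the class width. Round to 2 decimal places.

N = 118; target position k = 30/100 · 118 = 35.4.
Cumulative frequencies: 21, 33, 59, 80, 97, 111, 118.
Observation 35.4 falls in the class 300 – <350.
L = 300, CF = 33, f = 26, h = 50.
P30 = 300 + ((35.4 − 33)/26)·50 = 300 + 4.61538 = 304.615.

304.62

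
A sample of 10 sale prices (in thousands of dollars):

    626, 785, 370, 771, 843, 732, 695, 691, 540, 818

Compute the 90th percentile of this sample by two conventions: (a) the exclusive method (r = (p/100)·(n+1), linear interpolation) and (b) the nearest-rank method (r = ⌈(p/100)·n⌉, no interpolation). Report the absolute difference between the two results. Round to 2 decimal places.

22.50

Sorted: 370, 540, 626, 691, 695, 732, 771, 785, 818, 843.
n = 10.
(a) r = 9.9; between ranks 9 (818) and 10 (843): 840.5.
(b) the nearest-rank method: rank 9 → 818.
|840.5 − 818| = 22.5.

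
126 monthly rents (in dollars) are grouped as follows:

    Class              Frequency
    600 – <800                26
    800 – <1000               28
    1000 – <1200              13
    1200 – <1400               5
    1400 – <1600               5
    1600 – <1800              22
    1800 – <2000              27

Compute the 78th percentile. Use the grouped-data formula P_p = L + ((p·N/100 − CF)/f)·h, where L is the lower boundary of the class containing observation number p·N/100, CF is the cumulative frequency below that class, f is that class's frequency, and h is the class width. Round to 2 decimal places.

1793.45

N = 126; target position k = 78/100 · 126 = 98.28.
Cumulative frequencies: 26, 54, 67, 72, 77, 99, 126.
Observation 98.28 falls in the class 1600 – <1800.
L = 1600, CF = 77, f = 22, h = 200.
P78 = 1600 + ((98.28 − 77)/22)·200 = 1600 + 193.455 = 1793.45.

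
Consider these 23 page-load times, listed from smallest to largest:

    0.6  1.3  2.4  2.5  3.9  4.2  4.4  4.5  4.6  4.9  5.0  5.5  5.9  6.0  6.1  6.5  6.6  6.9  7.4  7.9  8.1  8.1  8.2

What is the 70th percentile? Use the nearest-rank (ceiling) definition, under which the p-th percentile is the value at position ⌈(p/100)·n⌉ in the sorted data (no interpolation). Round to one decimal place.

6.6

n = 23.
Position = ⌈70/100 · 23⌉ = ⌈16.1⌉ = 17.
The value at rank 17 is 6.6.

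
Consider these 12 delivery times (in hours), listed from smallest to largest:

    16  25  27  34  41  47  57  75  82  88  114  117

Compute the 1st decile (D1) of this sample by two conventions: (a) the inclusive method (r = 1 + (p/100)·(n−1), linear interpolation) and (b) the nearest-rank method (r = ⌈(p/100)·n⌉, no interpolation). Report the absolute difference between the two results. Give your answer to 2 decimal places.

0.20

n = 12.
(a) r = 2.1; between ranks 2 (25) and 3 (27): 25.2.
(b) the nearest-rank method: rank 2 → 25.
|25.2 − 25| = 0.2.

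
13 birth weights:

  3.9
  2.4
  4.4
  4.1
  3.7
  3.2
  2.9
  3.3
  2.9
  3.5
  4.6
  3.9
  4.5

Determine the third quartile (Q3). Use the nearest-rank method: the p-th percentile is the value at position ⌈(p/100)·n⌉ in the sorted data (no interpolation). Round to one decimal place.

4.1

Sorted: 2.4, 2.9, 2.9, 3.2, 3.3, 3.5, 3.7, 3.9, 3.9, 4.1, 4.4, 4.5, 4.6.
n = 13.
Position = ⌈75/100 · 13⌉ = ⌈9.75⌉ = 10.
The value at rank 10 is 4.1.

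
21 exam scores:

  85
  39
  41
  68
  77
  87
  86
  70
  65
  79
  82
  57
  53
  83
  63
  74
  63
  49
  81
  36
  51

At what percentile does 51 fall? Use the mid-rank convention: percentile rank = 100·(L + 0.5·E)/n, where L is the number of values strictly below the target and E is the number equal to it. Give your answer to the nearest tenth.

21.4

Sorted: 36, 39, 41, 49, 51, 53, 57, 63, 63, 65, 68, 70, 74, 77, 79, 81, 82, 83, 85, 86, 87.
Count below 51: L = 4; count equal: E = 1; n = 21.
Percentile rank = 100·(4 + 0.5·1)/21 = 100·4.5/21 = 21.43.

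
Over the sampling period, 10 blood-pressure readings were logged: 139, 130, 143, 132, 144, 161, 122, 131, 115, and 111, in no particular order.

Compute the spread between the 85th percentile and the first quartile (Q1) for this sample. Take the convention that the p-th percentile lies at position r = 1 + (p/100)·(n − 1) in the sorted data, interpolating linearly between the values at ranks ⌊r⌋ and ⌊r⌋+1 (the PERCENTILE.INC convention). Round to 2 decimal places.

19.65

Sorted: 111, 115, 122, 130, 131, 132, 139, 143, 144, 161.
n = 10.
P25: r = 3.25; ranks 3–4 are 122, 130; interpolating gives 124.
P85: r = 8.65; ranks 8–9 are 143, 144; interpolating gives 143.65.
Difference: 143.65 − 124 = 19.65.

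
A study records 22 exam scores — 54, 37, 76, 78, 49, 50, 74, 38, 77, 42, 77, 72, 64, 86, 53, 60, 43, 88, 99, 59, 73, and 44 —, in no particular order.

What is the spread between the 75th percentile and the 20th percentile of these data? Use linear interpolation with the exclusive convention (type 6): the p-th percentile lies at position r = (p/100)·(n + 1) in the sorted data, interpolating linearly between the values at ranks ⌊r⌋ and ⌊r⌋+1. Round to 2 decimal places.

33.40

Sorted: 37, 38, 42, 43, 44, 49, 50, 53, 54, 59, 60, 64, 72, 73, 74, 76, 77, 77, 78, 86, 88, 99.
n = 22.
P20: r = 4.6; ranks 4–5 are 43, 44; interpolating gives 43.6.
P75: r = 17.25; ranks 17–18 are 77, 77; interpolating gives 77.
Difference: 77 − 43.6 = 33.4.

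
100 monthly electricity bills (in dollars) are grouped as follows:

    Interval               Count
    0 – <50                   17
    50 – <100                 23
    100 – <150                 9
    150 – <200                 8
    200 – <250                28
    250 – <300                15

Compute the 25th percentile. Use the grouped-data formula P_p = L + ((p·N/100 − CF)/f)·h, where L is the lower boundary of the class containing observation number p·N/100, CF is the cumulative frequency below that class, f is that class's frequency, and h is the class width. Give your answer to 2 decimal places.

67.39

N = 100; target position k = 25/100 · 100 = 25.
Cumulative frequencies: 17, 40, 49, 57, 85, 100.
Observation 25 falls in the class 50 – <100.
L = 50, CF = 17, f = 23, h = 50.
P25 = 50 + ((25 − 17)/23)·50 = 50 + 17.3913 = 67.3913.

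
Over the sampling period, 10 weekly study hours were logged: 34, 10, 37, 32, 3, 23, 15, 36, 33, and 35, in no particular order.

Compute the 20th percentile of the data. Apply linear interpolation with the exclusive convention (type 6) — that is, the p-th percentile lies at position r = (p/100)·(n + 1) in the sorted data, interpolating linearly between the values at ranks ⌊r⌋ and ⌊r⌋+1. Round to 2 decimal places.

Sorted: 3, 10, 15, 23, 32, 33, 34, 35, 36, 37.
n = 10.
r = (20/100)·(10 + 1) = 2.2.
Rank 2 is 10 and rank 3 is 15.
Interpolate: 10 + 0.2·(15 − 10) = 10 + 0.2·5 = 11.

11.00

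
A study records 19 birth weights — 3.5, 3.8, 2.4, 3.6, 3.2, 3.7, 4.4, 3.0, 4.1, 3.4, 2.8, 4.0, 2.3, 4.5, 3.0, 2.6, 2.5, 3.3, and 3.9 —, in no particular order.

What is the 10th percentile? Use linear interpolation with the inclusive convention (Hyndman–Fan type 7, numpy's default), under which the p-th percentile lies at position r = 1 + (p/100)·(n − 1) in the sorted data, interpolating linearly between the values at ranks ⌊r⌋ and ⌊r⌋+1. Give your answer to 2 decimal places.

2.48

Sorted: 2.3, 2.4, 2.5, 2.6, 2.8, 3.0, 3.0, 3.2, 3.3, 3.4, 3.5, 3.6, 3.7, 3.8, 3.9, 4.0, 4.1, 4.4, 4.5.
n = 19.
r = 1 + (10/100)·(19 − 1) = 1 + 1.8 = 2.8.
Rank 2 is 2.4 and rank 3 is 2.5.
Interpolate: 2.4 + 0.8·(2.5 − 2.4) = 2.4 + 0.8·0.1 = 2.48.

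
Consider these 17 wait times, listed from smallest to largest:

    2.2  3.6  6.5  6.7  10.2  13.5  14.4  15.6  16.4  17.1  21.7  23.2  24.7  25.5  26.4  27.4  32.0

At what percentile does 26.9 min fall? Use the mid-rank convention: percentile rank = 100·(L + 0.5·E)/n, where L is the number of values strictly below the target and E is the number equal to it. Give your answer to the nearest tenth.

88.2

Count below 26.9: L = 15; count equal: E = 0; n = 17.
Percentile rank = 100·(15 + 0.5·0)/17 = 100·15/17 = 88.24.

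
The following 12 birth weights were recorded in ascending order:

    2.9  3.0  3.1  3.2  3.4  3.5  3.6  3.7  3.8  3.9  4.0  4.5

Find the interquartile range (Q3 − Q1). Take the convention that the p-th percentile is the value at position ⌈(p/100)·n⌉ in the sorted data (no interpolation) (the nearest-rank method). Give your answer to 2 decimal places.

n = 12.
P25: rank ⌈25/100·12⌉ = 3 → 3.1.
P75: rank ⌈75/100·12⌉ = 9 → 3.8.
Difference: 3.8 − 3.1 = 0.7.

0.70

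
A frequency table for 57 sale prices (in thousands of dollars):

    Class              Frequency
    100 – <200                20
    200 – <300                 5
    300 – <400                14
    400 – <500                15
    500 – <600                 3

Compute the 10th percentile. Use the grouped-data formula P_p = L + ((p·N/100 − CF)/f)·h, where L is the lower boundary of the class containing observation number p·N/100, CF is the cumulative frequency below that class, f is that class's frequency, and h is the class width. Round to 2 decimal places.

128.50

N = 57; target position k = 10/100 · 57 = 5.7.
Cumulative frequencies: 20, 25, 39, 54, 57.
Observation 5.7 falls in the class 100 – <200.
L = 100, CF = 0, f = 20, h = 100.
P10 = 100 + ((5.7 − 0)/20)·100 = 100 + 28.5 = 128.5.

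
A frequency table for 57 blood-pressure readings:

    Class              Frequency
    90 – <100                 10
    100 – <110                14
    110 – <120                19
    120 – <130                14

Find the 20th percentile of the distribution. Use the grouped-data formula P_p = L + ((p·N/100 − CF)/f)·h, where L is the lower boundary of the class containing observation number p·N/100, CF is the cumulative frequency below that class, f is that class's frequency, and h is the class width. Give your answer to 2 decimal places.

N = 57; target position k = 20/100 · 57 = 11.4.
Cumulative frequencies: 10, 24, 43, 57.
Observation 11.4 falls in the class 100 – <110.
L = 100, CF = 10, f = 14, h = 10.
P20 = 100 + ((11.4 − 10)/14)·10 = 100 + 1 = 101.

101.00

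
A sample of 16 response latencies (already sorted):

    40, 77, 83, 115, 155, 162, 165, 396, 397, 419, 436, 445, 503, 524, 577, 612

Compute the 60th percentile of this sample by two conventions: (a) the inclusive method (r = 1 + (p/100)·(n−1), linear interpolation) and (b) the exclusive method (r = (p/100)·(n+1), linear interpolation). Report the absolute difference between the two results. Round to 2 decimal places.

n = 16.
(a) r = 10 → value at rank 10 = 419.
(b) r = 10.2; between ranks 10 (419) and 11 (436): 422.4.
|419 − 422.4| = 3.4.

3.40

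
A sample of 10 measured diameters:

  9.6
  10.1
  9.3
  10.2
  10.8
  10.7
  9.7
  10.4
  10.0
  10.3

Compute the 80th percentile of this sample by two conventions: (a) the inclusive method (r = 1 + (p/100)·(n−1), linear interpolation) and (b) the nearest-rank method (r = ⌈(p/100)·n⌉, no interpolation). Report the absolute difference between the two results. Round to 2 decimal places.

0.06

Sorted: 9.3, 9.6, 9.7, 10.0, 10.1, 10.2, 10.3, 10.4, 10.7, 10.8.
n = 10.
(a) r = 8.2; between ranks 8 (10.4) and 9 (10.7): 10.46.
(b) the nearest-rank method: rank 8 → 10.4.
|10.46 − 10.4| = 0.06.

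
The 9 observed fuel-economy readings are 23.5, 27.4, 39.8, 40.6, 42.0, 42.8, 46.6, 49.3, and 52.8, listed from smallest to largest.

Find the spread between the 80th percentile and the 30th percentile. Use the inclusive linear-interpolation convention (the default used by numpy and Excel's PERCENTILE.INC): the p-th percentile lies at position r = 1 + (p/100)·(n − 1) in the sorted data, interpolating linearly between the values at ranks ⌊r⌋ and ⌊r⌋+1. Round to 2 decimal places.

7.56

n = 9.
P30: r = 3.4; ranks 3–4 are 39.8, 40.6; interpolating gives 40.12.
P80: r = 7.4; ranks 7–8 are 46.6, 49.3; interpolating gives 47.68.
Difference: 47.68 − 40.12 = 7.56.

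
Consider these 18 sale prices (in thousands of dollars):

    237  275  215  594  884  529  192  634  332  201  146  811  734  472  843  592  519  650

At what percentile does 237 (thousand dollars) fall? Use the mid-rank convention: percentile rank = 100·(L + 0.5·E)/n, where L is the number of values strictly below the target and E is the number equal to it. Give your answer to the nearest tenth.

25.0

Sorted: 146, 192, 201, 215, 237, 275, 332, 472, 519, 529, 592, 594, 634, 650, 734, 811, 843, 884.
Count below 237: L = 4; count equal: E = 1; n = 18.
Percentile rank = 100·(4 + 0.5·1)/18 = 100·4.5/18 = 25.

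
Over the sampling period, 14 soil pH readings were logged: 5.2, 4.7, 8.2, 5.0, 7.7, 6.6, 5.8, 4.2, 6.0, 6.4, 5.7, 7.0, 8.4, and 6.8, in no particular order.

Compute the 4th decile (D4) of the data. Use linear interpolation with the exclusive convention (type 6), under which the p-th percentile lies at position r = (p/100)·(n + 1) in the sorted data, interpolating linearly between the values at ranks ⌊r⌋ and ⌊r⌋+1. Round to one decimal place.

5.8

Sorted: 4.2, 4.7, 5.0, 5.2, 5.7, 5.8, 6.0, 6.4, 6.6, 6.8, 7.0, 7.7, 8.2, 8.4.
n = 14.
r = (40/100)·(14 + 1) = 6.
r is an integer, so P40 is the value at rank 6: 5.8.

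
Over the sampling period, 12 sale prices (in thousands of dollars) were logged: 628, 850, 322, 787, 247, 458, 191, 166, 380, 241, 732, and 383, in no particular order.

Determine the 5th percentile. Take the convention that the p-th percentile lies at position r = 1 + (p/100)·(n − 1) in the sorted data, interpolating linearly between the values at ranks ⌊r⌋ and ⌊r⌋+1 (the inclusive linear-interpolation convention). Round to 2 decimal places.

179.75

Sorted: 166, 191, 241, 247, 322, 380, 383, 458, 628, 732, 787, 850.
n = 12.
r = 1 + (5/100)·(12 − 1) = 1 + 0.55 = 1.55.
Rank 1 is 166 and rank 2 is 191.
Interpolate: 166 + 0.55·(191 − 166) = 166 + 0.55·25 = 179.75.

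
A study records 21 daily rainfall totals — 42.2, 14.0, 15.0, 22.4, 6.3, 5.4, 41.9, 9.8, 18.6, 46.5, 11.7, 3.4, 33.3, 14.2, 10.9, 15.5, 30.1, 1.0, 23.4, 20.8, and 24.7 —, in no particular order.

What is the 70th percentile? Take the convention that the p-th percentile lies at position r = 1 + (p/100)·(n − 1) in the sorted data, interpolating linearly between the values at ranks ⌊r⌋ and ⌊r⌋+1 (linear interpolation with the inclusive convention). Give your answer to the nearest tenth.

23.4

Sorted: 1.0, 3.4, 5.4, 6.3, 9.8, 10.9, 11.7, 14.0, 14.2, 15.0, 15.5, 18.6, 20.8, 22.4, 23.4, 24.7, 30.1, 33.3, 41.9, 42.2, 46.5.
n = 21.
r = 1 + (70/100)·(21 − 1) = 1 + 14 = 15.
r is an integer, so P70 is the value at rank 15: 23.4.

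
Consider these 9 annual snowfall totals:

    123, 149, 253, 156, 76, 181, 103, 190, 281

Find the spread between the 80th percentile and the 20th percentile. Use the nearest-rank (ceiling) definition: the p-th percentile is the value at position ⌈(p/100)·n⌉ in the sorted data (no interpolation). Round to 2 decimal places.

150.00

Sorted: 76, 103, 123, 149, 156, 181, 190, 253, 281.
n = 9.
P20: rank ⌈20/100·9⌉ = 2 → 103.
P80: rank ⌈80/100·9⌉ = 8 → 253.
Difference: 253 − 103 = 150.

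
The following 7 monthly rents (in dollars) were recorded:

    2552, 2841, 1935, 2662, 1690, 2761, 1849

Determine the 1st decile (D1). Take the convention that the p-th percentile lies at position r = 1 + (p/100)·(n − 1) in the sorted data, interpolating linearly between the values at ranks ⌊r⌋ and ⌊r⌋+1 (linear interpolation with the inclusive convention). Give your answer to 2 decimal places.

Sorted: 1690, 1849, 1935, 2552, 2662, 2761, 2841.
n = 7.
r = 1 + (10/100)·(7 − 1) = 1 + 0.6 = 1.6.
Rank 1 is 1690 and rank 2 is 1849.
Interpolate: 1690 + 0.6·(1849 − 1690) = 1690 + 0.6·159 = 1785.4.

1785.40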